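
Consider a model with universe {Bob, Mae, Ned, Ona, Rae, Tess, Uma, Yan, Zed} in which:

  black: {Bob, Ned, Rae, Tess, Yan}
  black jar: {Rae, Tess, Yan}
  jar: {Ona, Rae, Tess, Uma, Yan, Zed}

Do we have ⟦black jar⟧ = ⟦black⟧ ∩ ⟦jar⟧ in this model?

yes

⟦black⟧ ∩ ⟦jar⟧ = {Bob, Ned, Rae, Tess, Yan} ∩ {Ona, Rae, Tess, Uma, Yan, Zed} = {Rae, Tess, Yan}
Observed ⟦black jar⟧ = {Rae, Tess, Yan}.
These coincide, so the modifier is intersective here.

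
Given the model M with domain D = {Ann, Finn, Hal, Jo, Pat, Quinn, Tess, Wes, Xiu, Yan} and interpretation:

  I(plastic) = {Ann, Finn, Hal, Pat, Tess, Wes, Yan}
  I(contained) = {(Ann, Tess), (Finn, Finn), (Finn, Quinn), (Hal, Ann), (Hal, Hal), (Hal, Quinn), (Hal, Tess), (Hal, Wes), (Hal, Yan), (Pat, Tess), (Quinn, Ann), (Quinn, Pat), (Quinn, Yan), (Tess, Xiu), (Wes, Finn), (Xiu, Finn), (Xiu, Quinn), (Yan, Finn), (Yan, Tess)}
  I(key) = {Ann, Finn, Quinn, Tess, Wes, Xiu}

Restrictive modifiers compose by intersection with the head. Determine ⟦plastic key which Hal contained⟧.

{Ann, Tess, Wes}

⟦which Hal contained⟧ = {x : ⟨Hal, x⟩ ∈ ⟦contained⟧} = {Ann, Hal, Quinn, Tess, Wes, Yan}
⟦key⟧ = {Ann, Finn, Quinn, Tess, Wes, Xiu}
… ∩ ⟦which Hal contained⟧ = {Ann, Finn, Quinn, Tess, Wes, Xiu} ∩ {Ann, Hal, Quinn, Tess, Wes, Yan} = {Ann, Quinn, Tess, Wes}
… ∩ ⟦plastic⟧ = {Ann, Quinn, Tess, Wes} ∩ {Ann, Finn, Hal, Pat, Tess, Wes, Yan} = {Ann, Tess, Wes}
So ⟦plastic key which Hal contained⟧ = {Ann, Tess, Wes}.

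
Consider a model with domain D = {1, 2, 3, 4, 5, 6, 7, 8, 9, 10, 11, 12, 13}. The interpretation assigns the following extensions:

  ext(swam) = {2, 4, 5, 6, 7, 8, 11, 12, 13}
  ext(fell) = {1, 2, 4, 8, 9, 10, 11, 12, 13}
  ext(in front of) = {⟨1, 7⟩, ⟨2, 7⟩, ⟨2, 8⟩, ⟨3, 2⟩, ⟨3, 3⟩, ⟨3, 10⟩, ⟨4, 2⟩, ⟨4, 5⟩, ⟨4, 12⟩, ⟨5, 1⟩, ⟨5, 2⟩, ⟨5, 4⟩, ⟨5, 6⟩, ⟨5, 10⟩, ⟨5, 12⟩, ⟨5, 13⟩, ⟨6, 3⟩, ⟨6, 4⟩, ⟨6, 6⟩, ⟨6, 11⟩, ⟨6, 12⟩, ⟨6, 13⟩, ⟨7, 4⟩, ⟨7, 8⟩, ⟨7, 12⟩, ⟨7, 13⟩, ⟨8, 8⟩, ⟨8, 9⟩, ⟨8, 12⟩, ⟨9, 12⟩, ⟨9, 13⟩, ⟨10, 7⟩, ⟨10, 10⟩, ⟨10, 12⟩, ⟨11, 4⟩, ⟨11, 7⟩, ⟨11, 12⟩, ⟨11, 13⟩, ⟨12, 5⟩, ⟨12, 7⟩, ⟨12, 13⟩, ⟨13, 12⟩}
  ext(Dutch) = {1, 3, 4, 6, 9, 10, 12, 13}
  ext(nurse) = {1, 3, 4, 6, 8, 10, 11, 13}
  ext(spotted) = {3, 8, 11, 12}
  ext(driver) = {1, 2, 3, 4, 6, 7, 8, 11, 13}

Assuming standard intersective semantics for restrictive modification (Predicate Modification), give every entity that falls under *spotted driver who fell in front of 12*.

⟦who fell⟧ = ⟦fell⟧ = {1, 2, 4, 8, 9, 10, 11, 12, 13}
⟦in front of 12⟧ = {x : ⟨x, 12⟩ ∈ ⟦in front of⟧} = {4, 5, 6, 7, 8, 9, 10, 11, 13}
⟦driver⟧ = {1, 2, 3, 4, 6, 7, 8, 11, 13}
… ∩ ⟦who fell⟧ = {1, 2, 3, 4, 6, 7, 8, 11, 13} ∩ {1, 2, 4, 8, 9, 10, 11, 12, 13} = {1, 2, 4, 8, 11, 13}
… ∩ ⟦in front of 12⟧ = {1, 2, 4, 8, 11, 13} ∩ {4, 5, 6, 7, 8, 9, 10, 11, 13} = {4, 8, 11, 13}
… ∩ ⟦spotted⟧ = {4, 8, 11, 13} ∩ {3, 8, 11, 12} = {8, 11}
So ⟦spotted driver who fell in front of 12⟧ = {8, 11}.

{8, 11}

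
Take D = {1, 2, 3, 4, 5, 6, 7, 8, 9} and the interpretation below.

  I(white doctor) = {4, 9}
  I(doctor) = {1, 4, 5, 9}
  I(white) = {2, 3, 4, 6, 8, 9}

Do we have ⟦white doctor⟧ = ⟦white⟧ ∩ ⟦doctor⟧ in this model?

yes

⟦white⟧ ∩ ⟦doctor⟧ = {2, 3, 4, 6, 8, 9} ∩ {1, 4, 5, 9} = {4, 9}
Observed ⟦white doctor⟧ = {4, 9}.
These coincide, so the modifier is intersective here.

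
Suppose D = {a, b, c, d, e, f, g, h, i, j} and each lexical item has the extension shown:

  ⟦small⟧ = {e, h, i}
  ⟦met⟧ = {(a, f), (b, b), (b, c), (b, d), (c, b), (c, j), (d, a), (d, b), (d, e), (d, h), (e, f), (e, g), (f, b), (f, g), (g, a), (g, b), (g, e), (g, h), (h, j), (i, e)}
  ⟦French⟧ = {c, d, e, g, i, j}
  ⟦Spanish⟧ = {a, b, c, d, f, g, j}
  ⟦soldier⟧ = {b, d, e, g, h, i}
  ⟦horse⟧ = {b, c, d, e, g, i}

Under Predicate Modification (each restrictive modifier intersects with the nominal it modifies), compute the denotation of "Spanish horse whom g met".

{b}

⟦whom g met⟧ = {x : ⟨g, x⟩ ∈ ⟦met⟧} = {a, b, e, h}
⟦horse⟧ = {b, c, d, e, g, i}
… ∩ ⟦whom g met⟧ = {b, c, d, e, g, i} ∩ {a, b, e, h} = {b, e}
… ∩ ⟦Spanish⟧ = {b, e} ∩ {a, b, c, d, f, g, j} = {b}
So ⟦Spanish horse whom g met⟧ = {b}.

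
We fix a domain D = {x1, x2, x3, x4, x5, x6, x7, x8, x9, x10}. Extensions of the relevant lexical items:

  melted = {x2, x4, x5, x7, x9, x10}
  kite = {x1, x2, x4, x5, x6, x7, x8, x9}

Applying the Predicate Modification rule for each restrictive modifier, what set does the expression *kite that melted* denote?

⟦that melted⟧ = ⟦melted⟧ = {x2, x4, x5, x7, x9, x10}
⟦kite⟧ = {x1, x2, x4, x5, x6, x7, x8, x9}
… ∩ ⟦that melted⟧ = {x1, x2, x4, x5, x6, x7, x8, x9} ∩ {x2, x4, x5, x7, x9, x10} = {x2, x4, x5, x7, x9}
So ⟦kite that melted⟧ = {x2, x4, x5, x7, x9}.

{x2, x4, x5, x7, x9}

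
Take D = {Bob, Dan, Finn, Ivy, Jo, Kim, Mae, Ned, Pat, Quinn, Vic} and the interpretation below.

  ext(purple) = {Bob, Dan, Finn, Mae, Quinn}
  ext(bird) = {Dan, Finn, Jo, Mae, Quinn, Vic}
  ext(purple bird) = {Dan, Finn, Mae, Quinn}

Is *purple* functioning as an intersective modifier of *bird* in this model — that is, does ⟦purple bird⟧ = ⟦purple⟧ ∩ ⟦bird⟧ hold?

⟦purple⟧ ∩ ⟦bird⟧ = {Bob, Dan, Finn, Mae, Quinn} ∩ {Dan, Finn, Jo, Mae, Quinn, Vic} = {Dan, Finn, Mae, Quinn}
Observed ⟦purple bird⟧ = {Dan, Finn, Mae, Quinn}.
These coincide, so the modifier is intersective here.

yes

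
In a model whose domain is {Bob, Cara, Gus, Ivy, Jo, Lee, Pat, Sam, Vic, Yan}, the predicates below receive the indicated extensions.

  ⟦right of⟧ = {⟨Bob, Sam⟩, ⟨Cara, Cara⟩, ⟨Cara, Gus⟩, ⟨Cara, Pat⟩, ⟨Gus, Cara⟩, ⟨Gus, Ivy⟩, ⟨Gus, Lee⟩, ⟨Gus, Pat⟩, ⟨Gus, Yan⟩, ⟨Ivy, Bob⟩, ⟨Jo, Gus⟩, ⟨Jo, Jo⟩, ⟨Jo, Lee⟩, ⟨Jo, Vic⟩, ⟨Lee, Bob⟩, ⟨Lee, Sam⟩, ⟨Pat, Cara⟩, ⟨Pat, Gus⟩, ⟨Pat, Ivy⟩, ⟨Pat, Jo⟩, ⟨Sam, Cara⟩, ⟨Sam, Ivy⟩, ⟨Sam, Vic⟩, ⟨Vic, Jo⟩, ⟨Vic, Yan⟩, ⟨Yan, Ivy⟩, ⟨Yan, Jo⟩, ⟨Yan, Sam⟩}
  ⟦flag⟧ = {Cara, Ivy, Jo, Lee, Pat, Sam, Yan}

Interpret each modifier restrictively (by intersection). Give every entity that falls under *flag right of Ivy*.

{Pat, Sam, Yan}

⟦right of Ivy⟧ = {x : ⟨x, Ivy⟩ ∈ ⟦right of⟧} = {Gus, Pat, Sam, Yan}
⟦flag⟧ = {Cara, Ivy, Jo, Lee, Pat, Sam, Yan}
… ∩ ⟦right of Ivy⟧ = {Cara, Ivy, Jo, Lee, Pat, Sam, Yan} ∩ {Gus, Pat, Sam, Yan} = {Pat, Sam, Yan}
So ⟦flag right of Ivy⟧ = {Pat, Sam, Yan}.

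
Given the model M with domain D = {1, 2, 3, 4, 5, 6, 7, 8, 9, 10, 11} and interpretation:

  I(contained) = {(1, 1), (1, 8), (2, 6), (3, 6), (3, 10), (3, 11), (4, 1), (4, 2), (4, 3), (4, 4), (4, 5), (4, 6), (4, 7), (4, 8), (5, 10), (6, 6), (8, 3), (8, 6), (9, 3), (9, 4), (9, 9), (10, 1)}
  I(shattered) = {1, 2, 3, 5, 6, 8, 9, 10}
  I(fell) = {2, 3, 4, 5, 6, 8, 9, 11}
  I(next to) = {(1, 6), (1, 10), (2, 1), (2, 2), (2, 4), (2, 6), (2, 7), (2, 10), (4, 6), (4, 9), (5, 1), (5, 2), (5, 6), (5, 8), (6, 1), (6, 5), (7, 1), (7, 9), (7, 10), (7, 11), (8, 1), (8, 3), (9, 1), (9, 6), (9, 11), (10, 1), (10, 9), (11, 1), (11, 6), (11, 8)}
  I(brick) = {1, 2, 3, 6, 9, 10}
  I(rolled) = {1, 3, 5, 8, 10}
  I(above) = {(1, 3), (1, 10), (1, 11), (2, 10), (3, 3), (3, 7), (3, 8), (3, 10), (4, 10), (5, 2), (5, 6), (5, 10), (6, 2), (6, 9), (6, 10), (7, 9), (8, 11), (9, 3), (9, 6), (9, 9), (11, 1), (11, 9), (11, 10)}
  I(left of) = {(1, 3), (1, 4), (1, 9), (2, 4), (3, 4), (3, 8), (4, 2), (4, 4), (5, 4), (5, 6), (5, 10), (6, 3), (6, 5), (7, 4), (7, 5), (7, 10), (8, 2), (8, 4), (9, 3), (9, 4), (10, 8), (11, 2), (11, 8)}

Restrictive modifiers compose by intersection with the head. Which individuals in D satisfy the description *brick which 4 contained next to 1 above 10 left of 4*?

⟦which 4 contained⟧ = {x : ⟨4, x⟩ ∈ ⟦contained⟧} = {1, 2, 3, 4, 5, 6, 7, 8}
⟦next to 1⟧ = {x : ⟨x, 1⟩ ∈ ⟦next to⟧} = {2, 5, 6, 7, 8, 9, 10, 11}
⟦above 10⟧ = {x : ⟨x, 10⟩ ∈ ⟦above⟧} = {1, 2, 3, 4, 5, 6, 11}
⟦left of 4⟧ = {x : ⟨x, 4⟩ ∈ ⟦left of⟧} = {1, 2, 3, 4, 5, 7, 8, 9}
⟦brick⟧ = {1, 2, 3, 6, 9, 10}
… ∩ ⟦which 4 contained⟧ = {1, 2, 3, 6, 9, 10} ∩ {1, 2, 3, 4, 5, 6, 7, 8} = {1, 2, 3, 6}
… ∩ ⟦next to 1⟧ = {1, 2, 3, 6} ∩ {2, 5, 6, 7, 8, 9, 10, 11} = {2, 6}
… ∩ ⟦above 10⟧ = {2, 6} ∩ {1, 2, 3, 4, 5, 6, 11} = {2, 6}
… ∩ ⟦left of 4⟧ = {2, 6} ∩ {1, 2, 3, 4, 5, 7, 8, 9} = {2}
So ⟦brick which 4 contained next to 1 above 10 left of 4⟧ = {2}.

{2}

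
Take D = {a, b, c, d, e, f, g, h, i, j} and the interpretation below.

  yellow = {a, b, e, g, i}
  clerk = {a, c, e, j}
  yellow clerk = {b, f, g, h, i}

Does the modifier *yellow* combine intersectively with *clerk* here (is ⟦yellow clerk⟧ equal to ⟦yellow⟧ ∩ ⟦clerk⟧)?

no

⟦yellow⟧ ∩ ⟦clerk⟧ = {a, b, e, g, i} ∩ {a, c, e, j} = {a, e}
Observed ⟦yellow clerk⟧ = {b, f, g, h, i}.
These differ, so the modifier is not intersective in this model.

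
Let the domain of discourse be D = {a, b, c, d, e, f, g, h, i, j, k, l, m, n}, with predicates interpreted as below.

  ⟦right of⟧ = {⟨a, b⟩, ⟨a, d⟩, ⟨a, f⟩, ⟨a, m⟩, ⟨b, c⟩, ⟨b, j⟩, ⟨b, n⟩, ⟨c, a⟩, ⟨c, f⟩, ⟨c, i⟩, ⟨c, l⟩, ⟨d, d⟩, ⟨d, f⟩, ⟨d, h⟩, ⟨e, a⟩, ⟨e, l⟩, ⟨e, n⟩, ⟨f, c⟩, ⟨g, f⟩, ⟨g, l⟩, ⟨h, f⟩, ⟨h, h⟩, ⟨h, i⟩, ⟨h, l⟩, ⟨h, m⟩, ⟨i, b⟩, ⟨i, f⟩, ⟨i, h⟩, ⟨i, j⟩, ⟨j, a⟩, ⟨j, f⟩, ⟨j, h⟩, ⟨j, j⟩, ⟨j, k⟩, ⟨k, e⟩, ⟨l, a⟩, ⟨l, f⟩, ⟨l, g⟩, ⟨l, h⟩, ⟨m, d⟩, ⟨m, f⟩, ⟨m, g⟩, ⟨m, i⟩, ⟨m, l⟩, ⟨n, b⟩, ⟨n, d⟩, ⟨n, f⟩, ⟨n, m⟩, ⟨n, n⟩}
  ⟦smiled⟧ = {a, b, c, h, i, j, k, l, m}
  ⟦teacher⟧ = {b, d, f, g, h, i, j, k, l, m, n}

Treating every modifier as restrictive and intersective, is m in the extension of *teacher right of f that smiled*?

⟦right of f⟧ = {x : ⟨x, f⟩ ∈ ⟦right of⟧} = {a, c, d, g, h, i, j, l, m, n}
⟦that smiled⟧ = ⟦smiled⟧ = {a, b, c, h, i, j, k, l, m}
⟦teacher⟧ = {b, d, f, g, h, i, j, k, l, m, n}
… ∩ ⟦right of f⟧ = {b, d, f, g, h, i, j, k, l, m, n} ∩ {a, c, d, g, h, i, j, l, m, n} = {d, g, h, i, j, l, m, n}
… ∩ ⟦that smiled⟧ = {d, g, h, i, j, l, m, n} ∩ {a, b, c, h, i, j, k, l, m} = {h, i, j, l, m}
⟦teacher right of f that smiled⟧ = {h, i, j, l, m}; m ∈ this set.

yes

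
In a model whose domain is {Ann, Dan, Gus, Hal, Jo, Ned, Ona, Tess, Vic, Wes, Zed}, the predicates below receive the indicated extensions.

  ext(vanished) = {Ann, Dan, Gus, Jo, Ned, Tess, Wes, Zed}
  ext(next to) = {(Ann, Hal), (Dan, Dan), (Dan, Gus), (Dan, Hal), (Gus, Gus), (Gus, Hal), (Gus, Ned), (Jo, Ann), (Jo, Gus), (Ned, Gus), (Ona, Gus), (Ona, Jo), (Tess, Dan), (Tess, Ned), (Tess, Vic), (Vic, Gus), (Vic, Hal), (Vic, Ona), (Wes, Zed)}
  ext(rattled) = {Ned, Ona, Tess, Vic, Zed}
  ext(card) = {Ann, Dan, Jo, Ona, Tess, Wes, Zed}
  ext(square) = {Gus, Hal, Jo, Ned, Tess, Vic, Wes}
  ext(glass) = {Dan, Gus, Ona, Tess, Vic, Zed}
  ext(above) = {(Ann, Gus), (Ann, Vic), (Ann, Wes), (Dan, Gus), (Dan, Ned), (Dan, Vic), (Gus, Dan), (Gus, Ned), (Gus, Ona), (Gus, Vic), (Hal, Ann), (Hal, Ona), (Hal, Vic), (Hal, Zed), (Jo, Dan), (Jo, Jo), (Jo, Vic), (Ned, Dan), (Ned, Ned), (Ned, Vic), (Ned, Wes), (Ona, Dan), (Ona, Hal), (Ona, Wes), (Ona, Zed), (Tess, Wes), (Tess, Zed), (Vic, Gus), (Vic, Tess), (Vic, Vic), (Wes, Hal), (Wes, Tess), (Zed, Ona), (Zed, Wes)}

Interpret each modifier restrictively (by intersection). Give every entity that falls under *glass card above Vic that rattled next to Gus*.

{}

⟦above Vic⟧ = {x : ⟨x, Vic⟩ ∈ ⟦above⟧} = {Ann, Dan, Gus, Hal, Jo, Ned, Vic}
⟦that rattled⟧ = ⟦rattled⟧ = {Ned, Ona, Tess, Vic, Zed}
⟦next to Gus⟧ = {x : ⟨x, Gus⟩ ∈ ⟦next to⟧} = {Dan, Gus, Jo, Ned, Ona, Vic}
⟦card⟧ = {Ann, Dan, Jo, Ona, Tess, Wes, Zed}
… ∩ ⟦above Vic⟧ = {Ann, Dan, Jo, Ona, Tess, Wes, Zed} ∩ {Ann, Dan, Gus, Hal, Jo, Ned, Vic} = {Ann, Dan, Jo}
… ∩ ⟦that rattled⟧ = {Ann, Dan, Jo} ∩ {Ned, Ona, Tess, Vic, Zed} = ∅
… ∩ ⟦next to Gus⟧ = ∅ ∩ {Dan, Gus, Jo, Ned, Ona, Vic} = ∅
… ∩ ⟦glass⟧ = ∅ ∩ {Dan, Gus, Ona, Tess, Vic, Zed} = ∅
So ⟦glass card above Vic that rattled next to Gus⟧ = {}.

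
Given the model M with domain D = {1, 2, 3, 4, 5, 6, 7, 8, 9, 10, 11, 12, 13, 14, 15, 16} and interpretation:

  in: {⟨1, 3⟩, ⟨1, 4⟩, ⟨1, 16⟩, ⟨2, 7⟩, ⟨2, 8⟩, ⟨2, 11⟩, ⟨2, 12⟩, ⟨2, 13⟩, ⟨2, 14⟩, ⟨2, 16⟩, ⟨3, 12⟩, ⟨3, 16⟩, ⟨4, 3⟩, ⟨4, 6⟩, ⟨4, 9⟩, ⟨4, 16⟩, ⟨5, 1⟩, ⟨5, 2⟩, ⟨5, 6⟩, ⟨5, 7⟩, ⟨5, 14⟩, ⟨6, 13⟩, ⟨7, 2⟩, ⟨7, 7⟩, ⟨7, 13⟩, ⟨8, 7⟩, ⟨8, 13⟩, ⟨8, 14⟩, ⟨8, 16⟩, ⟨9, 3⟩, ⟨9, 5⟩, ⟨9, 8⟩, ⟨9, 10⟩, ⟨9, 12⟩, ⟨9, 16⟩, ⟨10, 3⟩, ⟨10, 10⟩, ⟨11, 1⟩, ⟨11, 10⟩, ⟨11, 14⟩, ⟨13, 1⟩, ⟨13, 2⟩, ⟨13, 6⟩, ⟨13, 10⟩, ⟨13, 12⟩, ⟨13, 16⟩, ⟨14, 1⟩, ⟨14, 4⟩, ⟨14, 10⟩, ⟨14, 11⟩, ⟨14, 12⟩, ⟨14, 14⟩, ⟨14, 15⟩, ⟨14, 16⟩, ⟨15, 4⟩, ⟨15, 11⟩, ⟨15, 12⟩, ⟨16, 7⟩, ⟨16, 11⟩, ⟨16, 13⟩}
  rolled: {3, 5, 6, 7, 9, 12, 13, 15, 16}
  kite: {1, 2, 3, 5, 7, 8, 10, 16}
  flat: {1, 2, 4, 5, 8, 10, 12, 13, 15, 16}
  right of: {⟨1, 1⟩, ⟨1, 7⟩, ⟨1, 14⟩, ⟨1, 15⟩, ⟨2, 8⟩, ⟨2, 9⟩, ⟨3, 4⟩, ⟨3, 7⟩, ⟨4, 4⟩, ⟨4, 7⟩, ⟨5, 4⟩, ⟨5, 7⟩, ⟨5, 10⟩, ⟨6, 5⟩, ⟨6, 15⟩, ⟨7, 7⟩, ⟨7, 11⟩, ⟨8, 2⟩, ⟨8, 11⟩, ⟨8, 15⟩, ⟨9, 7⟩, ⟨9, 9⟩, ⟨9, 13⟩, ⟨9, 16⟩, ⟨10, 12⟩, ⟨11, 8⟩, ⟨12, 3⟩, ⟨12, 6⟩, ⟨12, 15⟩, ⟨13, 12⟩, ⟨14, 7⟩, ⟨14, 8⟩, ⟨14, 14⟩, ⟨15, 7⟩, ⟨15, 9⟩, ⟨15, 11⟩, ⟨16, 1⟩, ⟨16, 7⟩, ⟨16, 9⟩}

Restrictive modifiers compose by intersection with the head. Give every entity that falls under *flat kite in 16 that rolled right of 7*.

{ }

⟦in 16⟧ = {x : ⟨x, 16⟩ ∈ ⟦in⟧} = {1, 2, 3, 4, 8, 9, 13, 14}
⟦that rolled⟧ = ⟦rolled⟧ = {3, 5, 6, 7, 9, 12, 13, 15, 16}
⟦right of 7⟧ = {x : ⟨x, 7⟩ ∈ ⟦right of⟧} = {1, 3, 4, 5, 7, 9, 14, 15, 16}
⟦kite⟧ = {1, 2, 3, 5, 7, 8, 10, 16}
… ∩ ⟦in 16⟧ = {1, 2, 3, 5, 7, 8, 10, 16} ∩ {1, 2, 3, 4, 8, 9, 13, 14} = {1, 2, 3, 8}
… ∩ ⟦that rolled⟧ = {1, 2, 3, 8} ∩ {3, 5, 6, 7, 9, 12, 13, 15, 16} = {3}
… ∩ ⟦right of 7⟧ = {3} ∩ {1, 3, 4, 5, 7, 9, 14, 15, 16} = {3}
… ∩ ⟦flat⟧ = {3} ∩ {1, 2, 4, 5, 8, 10, 12, 13, 15, 16} = ∅
So ⟦flat kite in 16 that rolled right of 7⟧ = { }.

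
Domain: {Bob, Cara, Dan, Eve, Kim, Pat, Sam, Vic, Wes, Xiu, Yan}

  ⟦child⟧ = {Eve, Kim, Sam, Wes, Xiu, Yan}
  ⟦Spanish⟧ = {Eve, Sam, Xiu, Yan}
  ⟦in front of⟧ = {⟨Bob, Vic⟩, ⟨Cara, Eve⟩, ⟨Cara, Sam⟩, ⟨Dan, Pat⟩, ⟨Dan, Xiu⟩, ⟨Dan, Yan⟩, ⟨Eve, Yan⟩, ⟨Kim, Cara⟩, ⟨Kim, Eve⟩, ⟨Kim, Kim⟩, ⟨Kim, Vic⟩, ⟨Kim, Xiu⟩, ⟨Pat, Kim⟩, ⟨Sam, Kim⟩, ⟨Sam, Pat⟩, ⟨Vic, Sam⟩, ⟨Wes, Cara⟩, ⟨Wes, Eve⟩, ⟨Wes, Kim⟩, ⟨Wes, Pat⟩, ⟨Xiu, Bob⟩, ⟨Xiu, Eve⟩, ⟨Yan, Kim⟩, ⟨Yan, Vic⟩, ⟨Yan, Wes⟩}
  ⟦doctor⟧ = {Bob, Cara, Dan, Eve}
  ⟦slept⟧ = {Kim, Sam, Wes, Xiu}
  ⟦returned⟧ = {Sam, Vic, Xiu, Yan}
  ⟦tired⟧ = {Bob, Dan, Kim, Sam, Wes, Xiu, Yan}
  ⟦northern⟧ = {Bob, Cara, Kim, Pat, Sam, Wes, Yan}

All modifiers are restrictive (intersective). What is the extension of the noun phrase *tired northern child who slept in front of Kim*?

{Kim, Sam, Wes}

⟦who slept⟧ = ⟦slept⟧ = {Kim, Sam, Wes, Xiu}
⟦in front of Kim⟧ = {x : ⟨x, Kim⟩ ∈ ⟦in front of⟧} = {Kim, Pat, Sam, Wes, Yan}
⟦child⟧ = {Eve, Kim, Sam, Wes, Xiu, Yan}
… ∩ ⟦who slept⟧ = {Eve, Kim, Sam, Wes, Xiu, Yan} ∩ {Kim, Sam, Wes, Xiu} = {Kim, Sam, Wes, Xiu}
… ∩ ⟦in front of Kim⟧ = {Kim, Sam, Wes, Xiu} ∩ {Kim, Pat, Sam, Wes, Yan} = {Kim, Sam, Wes}
… ∩ ⟦tired⟧ = {Kim, Sam, Wes} ∩ {Bob, Dan, Kim, Sam, Wes, Xiu, Yan} = {Kim, Sam, Wes}
… ∩ ⟦northern⟧ = {Kim, Sam, Wes} ∩ {Bob, Cara, Kim, Pat, Sam, Wes, Yan} = {Kim, Sam, Wes}
So ⟦tired northern child who slept in front of Kim⟧ = {Kim, Sam, Wes}.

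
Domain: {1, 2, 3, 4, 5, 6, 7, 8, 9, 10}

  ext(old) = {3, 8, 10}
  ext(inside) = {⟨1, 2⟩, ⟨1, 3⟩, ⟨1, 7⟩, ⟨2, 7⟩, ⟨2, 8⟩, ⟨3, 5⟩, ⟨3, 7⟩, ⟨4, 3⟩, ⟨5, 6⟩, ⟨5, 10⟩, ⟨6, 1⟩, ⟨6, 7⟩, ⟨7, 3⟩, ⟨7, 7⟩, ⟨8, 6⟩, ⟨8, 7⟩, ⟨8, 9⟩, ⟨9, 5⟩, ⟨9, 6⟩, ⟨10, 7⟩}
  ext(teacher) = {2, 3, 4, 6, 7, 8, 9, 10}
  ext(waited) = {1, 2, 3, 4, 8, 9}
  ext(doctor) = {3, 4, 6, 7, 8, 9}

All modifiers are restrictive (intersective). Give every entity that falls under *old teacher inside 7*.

⟦inside 7⟧ = {x : ⟨x, 7⟩ ∈ ⟦inside⟧} = {1, 2, 3, 6, 7, 8, 10}
⟦teacher⟧ = {2, 3, 4, 6, 7, 8, 9, 10}
… ∩ ⟦inside 7⟧ = {2, 3, 4, 6, 7, 8, 9, 10} ∩ {1, 2, 3, 6, 7, 8, 10} = {2, 3, 6, 7, 8, 10}
… ∩ ⟦old⟧ = {2, 3, 6, 7, 8, 10} ∩ {3, 8, 10} = {3, 8, 10}
So ⟦old teacher inside 7⟧ = {3, 8, 10}.

{3, 8, 10}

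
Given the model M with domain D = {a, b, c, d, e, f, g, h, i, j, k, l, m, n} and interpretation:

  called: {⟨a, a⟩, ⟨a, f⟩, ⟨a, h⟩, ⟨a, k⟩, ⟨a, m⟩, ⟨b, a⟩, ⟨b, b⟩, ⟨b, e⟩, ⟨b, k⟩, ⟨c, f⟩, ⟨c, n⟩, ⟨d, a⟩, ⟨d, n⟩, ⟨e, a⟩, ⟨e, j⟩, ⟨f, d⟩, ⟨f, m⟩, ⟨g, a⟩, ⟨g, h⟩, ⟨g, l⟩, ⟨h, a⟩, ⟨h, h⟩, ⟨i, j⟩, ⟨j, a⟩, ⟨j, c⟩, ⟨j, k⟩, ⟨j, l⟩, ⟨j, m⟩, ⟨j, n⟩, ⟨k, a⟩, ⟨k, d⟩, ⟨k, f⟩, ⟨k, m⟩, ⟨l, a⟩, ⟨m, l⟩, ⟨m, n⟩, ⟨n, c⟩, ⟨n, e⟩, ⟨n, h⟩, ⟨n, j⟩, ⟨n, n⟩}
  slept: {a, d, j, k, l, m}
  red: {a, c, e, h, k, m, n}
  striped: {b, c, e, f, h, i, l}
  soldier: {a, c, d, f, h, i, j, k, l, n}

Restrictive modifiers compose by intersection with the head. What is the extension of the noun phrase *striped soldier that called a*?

{h, l}

⟦that called a⟧ = {x : ⟨x, a⟩ ∈ ⟦called⟧} = {a, b, d, e, g, h, j, k, l}
⟦soldier⟧ = {a, c, d, f, h, i, j, k, l, n}
… ∩ ⟦that called a⟧ = {a, c, d, f, h, i, j, k, l, n} ∩ {a, b, d, e, g, h, j, k, l} = {a, d, h, j, k, l}
… ∩ ⟦striped⟧ = {a, d, h, j, k, l} ∩ {b, c, e, f, h, i, l} = {h, l}
So ⟦striped soldier that called a⟧ = {h, l}.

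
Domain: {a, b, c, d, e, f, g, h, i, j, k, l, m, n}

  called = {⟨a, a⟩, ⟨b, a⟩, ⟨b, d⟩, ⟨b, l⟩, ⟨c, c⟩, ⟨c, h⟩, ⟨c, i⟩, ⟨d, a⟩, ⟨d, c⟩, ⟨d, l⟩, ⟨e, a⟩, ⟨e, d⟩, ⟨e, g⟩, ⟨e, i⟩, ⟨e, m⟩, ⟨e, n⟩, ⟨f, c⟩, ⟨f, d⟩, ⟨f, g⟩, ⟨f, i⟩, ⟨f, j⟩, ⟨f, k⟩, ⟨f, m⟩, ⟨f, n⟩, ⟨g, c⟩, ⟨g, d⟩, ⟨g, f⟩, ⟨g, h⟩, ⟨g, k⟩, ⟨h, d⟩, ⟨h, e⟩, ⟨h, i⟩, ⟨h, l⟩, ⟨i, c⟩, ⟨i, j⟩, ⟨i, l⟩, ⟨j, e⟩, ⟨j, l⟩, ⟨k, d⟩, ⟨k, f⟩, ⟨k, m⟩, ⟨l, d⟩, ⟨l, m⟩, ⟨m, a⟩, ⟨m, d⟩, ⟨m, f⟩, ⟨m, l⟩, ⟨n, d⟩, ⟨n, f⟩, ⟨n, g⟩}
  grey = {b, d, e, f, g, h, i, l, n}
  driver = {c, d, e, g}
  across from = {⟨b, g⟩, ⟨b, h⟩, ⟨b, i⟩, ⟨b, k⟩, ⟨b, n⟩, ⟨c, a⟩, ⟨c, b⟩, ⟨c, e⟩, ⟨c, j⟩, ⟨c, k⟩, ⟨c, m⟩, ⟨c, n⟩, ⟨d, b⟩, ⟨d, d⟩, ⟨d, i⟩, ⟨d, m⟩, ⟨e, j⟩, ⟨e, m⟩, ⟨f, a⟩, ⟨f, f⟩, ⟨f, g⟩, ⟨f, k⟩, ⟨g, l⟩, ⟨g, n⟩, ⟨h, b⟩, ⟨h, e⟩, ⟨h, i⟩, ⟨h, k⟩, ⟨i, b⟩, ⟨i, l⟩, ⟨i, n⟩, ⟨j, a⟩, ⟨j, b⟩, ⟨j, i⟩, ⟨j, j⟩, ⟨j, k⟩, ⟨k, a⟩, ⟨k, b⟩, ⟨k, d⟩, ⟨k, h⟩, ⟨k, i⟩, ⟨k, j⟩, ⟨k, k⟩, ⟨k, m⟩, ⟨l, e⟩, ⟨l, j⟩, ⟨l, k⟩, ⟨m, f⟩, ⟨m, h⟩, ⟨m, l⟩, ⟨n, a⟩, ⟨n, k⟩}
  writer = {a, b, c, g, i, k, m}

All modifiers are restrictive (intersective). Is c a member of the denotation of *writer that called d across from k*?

no

⟦that called d⟧ = {x : ⟨x, d⟩ ∈ ⟦called⟧} = {b, e, f, g, h, k, l, m, n}
⟦across from k⟧ = {x : ⟨x, k⟩ ∈ ⟦across from⟧} = {b, c, f, h, j, k, l, n}
⟦writer⟧ = {a, b, c, g, i, k, m}
… ∩ ⟦that called d⟧ = {a, b, c, g, i, k, m} ∩ {b, e, f, g, h, k, l, m, n} = {b, g, k, m}
… ∩ ⟦across from k⟧ = {b, g, k, m} ∩ {b, c, f, h, j, k, l, n} = {b, k}
⟦writer that called d across from k⟧ = {b, k}; c ∉ this set.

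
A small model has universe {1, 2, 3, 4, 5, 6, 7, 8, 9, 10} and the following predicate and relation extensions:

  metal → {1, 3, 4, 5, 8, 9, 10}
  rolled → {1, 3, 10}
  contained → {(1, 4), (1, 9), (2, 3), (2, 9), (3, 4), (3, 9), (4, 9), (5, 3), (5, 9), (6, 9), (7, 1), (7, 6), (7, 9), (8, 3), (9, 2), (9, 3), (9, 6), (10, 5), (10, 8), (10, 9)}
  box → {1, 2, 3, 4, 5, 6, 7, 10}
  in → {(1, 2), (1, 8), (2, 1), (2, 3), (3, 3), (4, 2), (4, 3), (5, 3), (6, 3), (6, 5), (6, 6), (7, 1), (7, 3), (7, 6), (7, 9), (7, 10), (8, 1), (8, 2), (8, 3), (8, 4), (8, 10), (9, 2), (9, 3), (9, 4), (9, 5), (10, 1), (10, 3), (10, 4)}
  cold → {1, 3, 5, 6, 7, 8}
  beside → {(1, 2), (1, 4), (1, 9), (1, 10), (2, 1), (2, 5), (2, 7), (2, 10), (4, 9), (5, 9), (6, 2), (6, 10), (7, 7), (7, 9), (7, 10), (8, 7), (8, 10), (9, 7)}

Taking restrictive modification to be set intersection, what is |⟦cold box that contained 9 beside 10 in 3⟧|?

2

⟦that contained 9⟧ = {x : ⟨x, 9⟩ ∈ ⟦contained⟧} = {1, 2, 3, 4, 5, 6, 7, 10}
⟦beside 10⟧ = {x : ⟨x, 10⟩ ∈ ⟦beside⟧} = {1, 2, 6, 7, 8}
⟦in 3⟧ = {x : ⟨x, 3⟩ ∈ ⟦in⟧} = {2, 3, 4, 5, 6, 7, 8, 9, 10}
⟦box⟧ = {1, 2, 3, 4, 5, 6, 7, 10}
… ∩ ⟦that contained 9⟧ = {1, 2, 3, 4, 5, 6, 7, 10} ∩ {1, 2, 3, 4, 5, 6, 7, 10} = {1, 2, 3, 4, 5, 6, 7, 10}
… ∩ ⟦beside 10⟧ = {1, 2, 3, 4, 5, 6, 7, 10} ∩ {1, 2, 6, 7, 8} = {1, 2, 6, 7}
… ∩ ⟦in 3⟧ = {1, 2, 6, 7} ∩ {2, 3, 4, 5, 6, 7, 8, 9, 10} = {2, 6, 7}
… ∩ ⟦cold⟧ = {2, 6, 7} ∩ {1, 3, 5, 6, 7, 8} = {6, 7}
⟦cold box that contained 9 beside 10 in 3⟧ = {6, 7}, so the cardinality is 2.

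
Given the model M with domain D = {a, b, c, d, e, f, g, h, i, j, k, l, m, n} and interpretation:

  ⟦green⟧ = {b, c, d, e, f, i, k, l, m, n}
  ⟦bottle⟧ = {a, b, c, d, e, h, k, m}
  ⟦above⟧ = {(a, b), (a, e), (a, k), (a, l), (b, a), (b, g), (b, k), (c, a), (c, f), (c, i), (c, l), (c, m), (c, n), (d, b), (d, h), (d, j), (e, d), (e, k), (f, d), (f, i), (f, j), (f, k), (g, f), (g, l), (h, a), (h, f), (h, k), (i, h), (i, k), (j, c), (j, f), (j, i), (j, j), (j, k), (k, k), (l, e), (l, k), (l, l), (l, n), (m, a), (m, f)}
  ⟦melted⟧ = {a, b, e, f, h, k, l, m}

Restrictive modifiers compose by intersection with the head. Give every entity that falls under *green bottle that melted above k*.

{b, e, k}

⟦that melted⟧ = ⟦melted⟧ = {a, b, e, f, h, k, l, m}
⟦above k⟧ = {x : ⟨x, k⟩ ∈ ⟦above⟧} = {a, b, e, f, h, i, j, k, l}
⟦bottle⟧ = {a, b, c, d, e, h, k, m}
… ∩ ⟦that melted⟧ = {a, b, c, d, e, h, k, m} ∩ {a, b, e, f, h, k, l, m} = {a, b, e, h, k, m}
… ∩ ⟦above k⟧ = {a, b, e, h, k, m} ∩ {a, b, e, f, h, i, j, k, l} = {a, b, e, h, k}
… ∩ ⟦green⟧ = {a, b, e, h, k} ∩ {b, c, d, e, f, i, k, l, m, n} = {b, e, k}
So ⟦green bottle that melted above k⟧ = {b, e, k}.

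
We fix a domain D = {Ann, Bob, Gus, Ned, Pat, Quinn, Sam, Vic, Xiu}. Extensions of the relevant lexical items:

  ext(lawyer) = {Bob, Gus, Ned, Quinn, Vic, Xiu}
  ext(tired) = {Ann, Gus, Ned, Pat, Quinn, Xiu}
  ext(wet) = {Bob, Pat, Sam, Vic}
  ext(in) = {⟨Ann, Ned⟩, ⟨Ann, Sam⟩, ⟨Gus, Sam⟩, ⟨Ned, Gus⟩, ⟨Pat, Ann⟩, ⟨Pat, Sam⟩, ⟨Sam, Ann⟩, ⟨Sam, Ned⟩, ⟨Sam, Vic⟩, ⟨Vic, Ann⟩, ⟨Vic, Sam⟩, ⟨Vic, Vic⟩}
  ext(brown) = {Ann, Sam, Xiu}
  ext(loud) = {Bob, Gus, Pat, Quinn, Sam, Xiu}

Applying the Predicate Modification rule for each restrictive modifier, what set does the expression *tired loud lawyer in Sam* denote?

{Gus}

⟦in Sam⟧ = {x : ⟨x, Sam⟩ ∈ ⟦in⟧} = {Ann, Gus, Pat, Vic}
⟦lawyer⟧ = {Bob, Gus, Ned, Quinn, Vic, Xiu}
… ∩ ⟦in Sam⟧ = {Bob, Gus, Ned, Quinn, Vic, Xiu} ∩ {Ann, Gus, Pat, Vic} = {Gus, Vic}
… ∩ ⟦tired⟧ = {Gus, Vic} ∩ {Ann, Gus, Ned, Pat, Quinn, Xiu} = {Gus}
… ∩ ⟦loud⟧ = {Gus} ∩ {Bob, Gus, Pat, Quinn, Sam, Xiu} = {Gus}
So ⟦tired loud lawyer in Sam⟧ = {Gus}.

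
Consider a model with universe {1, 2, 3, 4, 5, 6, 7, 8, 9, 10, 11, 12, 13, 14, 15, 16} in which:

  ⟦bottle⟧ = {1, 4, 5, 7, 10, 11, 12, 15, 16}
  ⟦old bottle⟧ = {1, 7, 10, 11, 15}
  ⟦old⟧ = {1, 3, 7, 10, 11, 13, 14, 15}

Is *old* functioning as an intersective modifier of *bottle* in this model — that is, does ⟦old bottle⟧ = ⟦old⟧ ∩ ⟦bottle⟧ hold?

yes

⟦old⟧ ∩ ⟦bottle⟧ = {1, 3, 7, 10, 11, 13, 14, 15} ∩ {1, 4, 5, 7, 10, 11, 12, 15, 16} = {1, 7, 10, 11, 15}
Observed ⟦old bottle⟧ = {1, 7, 10, 11, 15}.
These coincide, so the modifier is intersective here.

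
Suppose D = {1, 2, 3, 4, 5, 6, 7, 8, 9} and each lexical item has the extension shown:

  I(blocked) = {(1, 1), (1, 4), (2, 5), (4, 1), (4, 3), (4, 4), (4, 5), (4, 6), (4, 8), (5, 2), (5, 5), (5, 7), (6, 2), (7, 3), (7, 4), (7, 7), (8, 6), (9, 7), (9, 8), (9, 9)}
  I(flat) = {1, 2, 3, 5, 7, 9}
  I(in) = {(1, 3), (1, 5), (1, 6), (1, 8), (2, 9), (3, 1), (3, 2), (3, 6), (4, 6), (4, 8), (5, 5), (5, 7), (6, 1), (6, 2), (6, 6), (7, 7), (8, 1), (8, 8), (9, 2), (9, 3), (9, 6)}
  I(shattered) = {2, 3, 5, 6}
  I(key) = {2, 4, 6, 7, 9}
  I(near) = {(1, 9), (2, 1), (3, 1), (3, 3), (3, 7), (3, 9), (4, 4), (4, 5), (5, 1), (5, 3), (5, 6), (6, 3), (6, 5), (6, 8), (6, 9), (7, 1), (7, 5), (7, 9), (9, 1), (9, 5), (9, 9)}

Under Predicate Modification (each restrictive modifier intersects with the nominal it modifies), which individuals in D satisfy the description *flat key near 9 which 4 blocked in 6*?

⟦near 9⟧ = {x : ⟨x, 9⟩ ∈ ⟦near⟧} = {1, 3, 6, 7, 9}
⟦which 4 blocked⟧ = {x : ⟨4, x⟩ ∈ ⟦blocked⟧} = {1, 3, 4, 5, 6, 8}
⟦in 6⟧ = {x : ⟨x, 6⟩ ∈ ⟦in⟧} = {1, 3, 4, 6, 9}
⟦key⟧ = {2, 4, 6, 7, 9}
… ∩ ⟦near 9⟧ = {2, 4, 6, 7, 9} ∩ {1, 3, 6, 7, 9} = {6, 7, 9}
… ∩ ⟦which 4 blocked⟧ = {6, 7, 9} ∩ {1, 3, 4, 5, 6, 8} = {6}
… ∩ ⟦in 6⟧ = {6} ∩ {1, 3, 4, 6, 9} = {6}
… ∩ ⟦flat⟧ = {6} ∩ {1, 2, 3, 5, 7, 9} = ∅
So ⟦flat key near 9 which 4 blocked in 6⟧ = {}.

{}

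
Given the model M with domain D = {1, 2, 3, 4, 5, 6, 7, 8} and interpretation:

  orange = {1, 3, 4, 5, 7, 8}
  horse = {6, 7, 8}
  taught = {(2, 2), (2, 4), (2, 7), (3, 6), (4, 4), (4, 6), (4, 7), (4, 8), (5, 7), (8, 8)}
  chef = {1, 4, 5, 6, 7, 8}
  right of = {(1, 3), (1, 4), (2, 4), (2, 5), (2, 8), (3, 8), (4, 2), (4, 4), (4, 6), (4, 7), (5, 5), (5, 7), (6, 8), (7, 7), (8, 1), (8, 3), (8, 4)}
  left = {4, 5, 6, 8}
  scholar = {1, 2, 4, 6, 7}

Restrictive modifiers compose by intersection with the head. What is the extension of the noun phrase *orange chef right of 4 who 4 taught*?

⟦right of 4⟧ = {x : ⟨x, 4⟩ ∈ ⟦right of⟧} = {1, 2, 4, 8}
⟦who 4 taught⟧ = {x : ⟨4, x⟩ ∈ ⟦taught⟧} = {4, 6, 7, 8}
⟦chef⟧ = {1, 4, 5, 6, 7, 8}
… ∩ ⟦right of 4⟧ = {1, 4, 5, 6, 7, 8} ∩ {1, 2, 4, 8} = {1, 4, 8}
… ∩ ⟦who 4 taught⟧ = {1, 4, 8} ∩ {4, 6, 7, 8} = {4, 8}
… ∩ ⟦orange⟧ = {4, 8} ∩ {1, 3, 4, 5, 7, 8} = {4, 8}
So ⟦orange chef right of 4 who 4 taught⟧ = {4, 8}.

{4, 8}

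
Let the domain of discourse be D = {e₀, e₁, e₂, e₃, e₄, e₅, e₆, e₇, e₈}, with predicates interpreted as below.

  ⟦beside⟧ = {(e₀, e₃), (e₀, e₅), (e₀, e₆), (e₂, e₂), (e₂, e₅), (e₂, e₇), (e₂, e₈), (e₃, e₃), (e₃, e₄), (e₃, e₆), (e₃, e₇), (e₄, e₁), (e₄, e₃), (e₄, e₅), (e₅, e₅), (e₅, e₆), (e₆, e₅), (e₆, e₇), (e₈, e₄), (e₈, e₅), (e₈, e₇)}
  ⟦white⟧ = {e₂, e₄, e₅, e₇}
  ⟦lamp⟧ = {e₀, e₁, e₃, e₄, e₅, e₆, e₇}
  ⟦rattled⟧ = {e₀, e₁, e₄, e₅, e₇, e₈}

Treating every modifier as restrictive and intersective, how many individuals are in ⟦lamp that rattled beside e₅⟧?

⟦that rattled⟧ = ⟦rattled⟧ = {e₀, e₁, e₄, e₅, e₇, e₈}
⟦beside e₅⟧ = {x : ⟨x, e₅⟩ ∈ ⟦beside⟧} = {e₀, e₂, e₄, e₅, e₆, e₈}
⟦lamp⟧ = {e₀, e₁, e₃, e₄, e₅, e₆, e₇}
… ∩ ⟦that rattled⟧ = {e₀, e₁, e₃, e₄, e₅, e₆, e₇} ∩ {e₀, e₁, e₄, e₅, e₇, e₈} = {e₀, e₁, e₄, e₅, e₇}
… ∩ ⟦beside e₅⟧ = {e₀, e₁, e₄, e₅, e₇} ∩ {e₀, e₂, e₄, e₅, e₆, e₈} = {e₀, e₄, e₅}
⟦lamp that rattled beside e₅⟧ = {e₀, e₄, e₅}, so the cardinality is 3.

3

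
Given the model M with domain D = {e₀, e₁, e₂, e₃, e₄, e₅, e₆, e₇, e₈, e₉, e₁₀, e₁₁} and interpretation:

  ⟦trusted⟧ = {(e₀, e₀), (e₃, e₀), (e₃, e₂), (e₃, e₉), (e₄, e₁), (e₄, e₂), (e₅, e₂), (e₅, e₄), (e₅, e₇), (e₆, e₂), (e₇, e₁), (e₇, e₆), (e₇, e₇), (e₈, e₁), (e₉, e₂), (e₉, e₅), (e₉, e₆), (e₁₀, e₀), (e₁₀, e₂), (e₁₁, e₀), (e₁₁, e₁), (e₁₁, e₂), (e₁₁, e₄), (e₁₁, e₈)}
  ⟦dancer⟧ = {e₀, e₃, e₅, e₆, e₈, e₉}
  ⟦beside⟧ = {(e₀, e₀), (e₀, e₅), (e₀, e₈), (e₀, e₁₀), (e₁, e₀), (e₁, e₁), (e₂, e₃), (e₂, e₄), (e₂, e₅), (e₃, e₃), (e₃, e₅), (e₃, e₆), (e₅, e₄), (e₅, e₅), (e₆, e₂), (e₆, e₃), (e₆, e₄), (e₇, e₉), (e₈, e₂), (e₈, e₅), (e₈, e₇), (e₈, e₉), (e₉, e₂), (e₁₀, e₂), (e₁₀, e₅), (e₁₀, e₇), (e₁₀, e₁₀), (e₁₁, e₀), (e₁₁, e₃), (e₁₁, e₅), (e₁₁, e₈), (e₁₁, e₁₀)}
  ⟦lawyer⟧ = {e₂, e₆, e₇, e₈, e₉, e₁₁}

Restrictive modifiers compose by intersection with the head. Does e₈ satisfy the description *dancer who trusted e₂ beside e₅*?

⟦who trusted e₂⟧ = {x : ⟨x, e₂⟩ ∈ ⟦trusted⟧} = {e₃, e₄, e₅, e₆, e₉, e₁₀, e₁₁}
⟦beside e₅⟧ = {x : ⟨x, e₅⟩ ∈ ⟦beside⟧} = {e₀, e₂, e₃, e₅, e₈, e₁₀, e₁₁}
⟦dancer⟧ = {e₀, e₃, e₅, e₆, e₈, e₉}
… ∩ ⟦who trusted e₂⟧ = {e₀, e₃, e₅, e₆, e₈, e₉} ∩ {e₃, e₄, e₅, e₆, e₉, e₁₀, e₁₁} = {e₃, e₅, e₆, e₉}
… ∩ ⟦beside e₅⟧ = {e₃, e₅, e₆, e₉} ∩ {e₀, e₂, e₃, e₅, e₈, e₁₀, e₁₁} = {e₃, e₅}
⟦dancer who trusted e₂ beside e₅⟧ = {e₃, e₅}; e₈ ∉ this set.

no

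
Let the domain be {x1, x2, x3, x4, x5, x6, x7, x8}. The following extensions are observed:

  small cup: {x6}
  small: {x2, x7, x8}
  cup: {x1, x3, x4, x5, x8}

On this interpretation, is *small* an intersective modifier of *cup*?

no

⟦small⟧ ∩ ⟦cup⟧ = {x2, x7, x8} ∩ {x1, x3, x4, x5, x8} = {x8}
Observed ⟦small cup⟧ = {x6}.
These differ, so the modifier is not intersective in this model.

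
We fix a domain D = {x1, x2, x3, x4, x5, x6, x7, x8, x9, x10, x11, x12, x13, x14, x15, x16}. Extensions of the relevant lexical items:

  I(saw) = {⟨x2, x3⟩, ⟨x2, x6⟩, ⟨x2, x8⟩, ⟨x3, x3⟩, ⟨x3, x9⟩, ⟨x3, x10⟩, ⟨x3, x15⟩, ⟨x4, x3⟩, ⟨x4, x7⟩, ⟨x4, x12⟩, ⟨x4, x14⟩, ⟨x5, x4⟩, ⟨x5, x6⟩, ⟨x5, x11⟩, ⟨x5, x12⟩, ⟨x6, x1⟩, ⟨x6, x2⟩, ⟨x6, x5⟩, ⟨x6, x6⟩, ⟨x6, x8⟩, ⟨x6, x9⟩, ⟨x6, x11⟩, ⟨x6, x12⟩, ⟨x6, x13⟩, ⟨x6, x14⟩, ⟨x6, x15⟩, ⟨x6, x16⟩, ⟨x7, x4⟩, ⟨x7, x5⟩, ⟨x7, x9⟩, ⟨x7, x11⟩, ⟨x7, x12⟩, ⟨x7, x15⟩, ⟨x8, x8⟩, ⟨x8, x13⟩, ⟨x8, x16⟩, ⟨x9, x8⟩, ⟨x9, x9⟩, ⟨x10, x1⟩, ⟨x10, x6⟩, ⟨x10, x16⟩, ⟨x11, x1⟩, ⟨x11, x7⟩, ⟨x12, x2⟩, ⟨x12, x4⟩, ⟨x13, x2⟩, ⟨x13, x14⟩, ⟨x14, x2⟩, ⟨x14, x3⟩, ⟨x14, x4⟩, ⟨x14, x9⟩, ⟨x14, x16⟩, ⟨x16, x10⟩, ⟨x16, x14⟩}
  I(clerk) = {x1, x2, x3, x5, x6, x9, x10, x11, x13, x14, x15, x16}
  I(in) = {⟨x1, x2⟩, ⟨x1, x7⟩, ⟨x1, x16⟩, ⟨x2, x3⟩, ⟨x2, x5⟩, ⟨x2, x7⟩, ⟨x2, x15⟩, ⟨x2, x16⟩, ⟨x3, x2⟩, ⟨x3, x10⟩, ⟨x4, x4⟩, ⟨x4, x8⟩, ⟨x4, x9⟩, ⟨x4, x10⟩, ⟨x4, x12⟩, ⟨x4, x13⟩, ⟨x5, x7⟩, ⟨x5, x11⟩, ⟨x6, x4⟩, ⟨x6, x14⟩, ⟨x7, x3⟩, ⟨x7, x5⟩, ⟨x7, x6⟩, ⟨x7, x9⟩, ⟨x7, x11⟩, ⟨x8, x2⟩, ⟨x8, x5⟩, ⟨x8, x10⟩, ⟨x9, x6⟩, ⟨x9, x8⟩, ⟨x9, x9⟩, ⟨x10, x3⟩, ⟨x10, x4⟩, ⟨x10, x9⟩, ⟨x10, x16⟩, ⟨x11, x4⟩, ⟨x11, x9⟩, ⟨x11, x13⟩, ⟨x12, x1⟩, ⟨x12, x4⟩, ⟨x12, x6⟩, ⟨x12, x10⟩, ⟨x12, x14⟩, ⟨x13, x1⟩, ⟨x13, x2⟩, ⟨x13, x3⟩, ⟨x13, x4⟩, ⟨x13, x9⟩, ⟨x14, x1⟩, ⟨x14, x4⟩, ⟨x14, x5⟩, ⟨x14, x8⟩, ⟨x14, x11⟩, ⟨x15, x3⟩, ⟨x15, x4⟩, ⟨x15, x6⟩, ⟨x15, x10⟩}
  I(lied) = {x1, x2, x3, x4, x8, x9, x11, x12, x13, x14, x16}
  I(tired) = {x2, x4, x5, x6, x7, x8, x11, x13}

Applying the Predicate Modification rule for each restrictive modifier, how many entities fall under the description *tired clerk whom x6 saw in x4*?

3

⟦whom x6 saw⟧ = {x : ⟨x6, x⟩ ∈ ⟦saw⟧} = {x1, x2, x5, x6, x8, x9, x11, x12, x13, x14, x15, x16}
⟦in x4⟧ = {x : ⟨x, x4⟩ ∈ ⟦in⟧} = {x4, x6, x10, x11, x12, x13, x14, x15}
⟦clerk⟧ = {x1, x2, x3, x5, x6, x9, x10, x11, x13, x14, x15, x16}
… ∩ ⟦whom x6 saw⟧ = {x1, x2, x3, x5, x6, x9, x10, x11, x13, x14, x15, x16} ∩ {x1, x2, x5, x6, x8, x9, x11, x12, x13, x14, x15, x16} = {x1, x2, x5, x6, x9, x11, x13, x14, x15, x16}
… ∩ ⟦in x4⟧ = {x1, x2, x5, x6, x9, x11, x13, x14, x15, x16} ∩ {x4, x6, x10, x11, x12, x13, x14, x15} = {x6, x11, x13, x14, x15}
… ∩ ⟦tired⟧ = {x6, x11, x13, x14, x15} ∩ {x2, x4, x5, x6, x7, x8, x11, x13} = {x6, x11, x13}
⟦tired clerk whom x6 saw in x4⟧ = {x6, x11, x13}, so the cardinality is 3.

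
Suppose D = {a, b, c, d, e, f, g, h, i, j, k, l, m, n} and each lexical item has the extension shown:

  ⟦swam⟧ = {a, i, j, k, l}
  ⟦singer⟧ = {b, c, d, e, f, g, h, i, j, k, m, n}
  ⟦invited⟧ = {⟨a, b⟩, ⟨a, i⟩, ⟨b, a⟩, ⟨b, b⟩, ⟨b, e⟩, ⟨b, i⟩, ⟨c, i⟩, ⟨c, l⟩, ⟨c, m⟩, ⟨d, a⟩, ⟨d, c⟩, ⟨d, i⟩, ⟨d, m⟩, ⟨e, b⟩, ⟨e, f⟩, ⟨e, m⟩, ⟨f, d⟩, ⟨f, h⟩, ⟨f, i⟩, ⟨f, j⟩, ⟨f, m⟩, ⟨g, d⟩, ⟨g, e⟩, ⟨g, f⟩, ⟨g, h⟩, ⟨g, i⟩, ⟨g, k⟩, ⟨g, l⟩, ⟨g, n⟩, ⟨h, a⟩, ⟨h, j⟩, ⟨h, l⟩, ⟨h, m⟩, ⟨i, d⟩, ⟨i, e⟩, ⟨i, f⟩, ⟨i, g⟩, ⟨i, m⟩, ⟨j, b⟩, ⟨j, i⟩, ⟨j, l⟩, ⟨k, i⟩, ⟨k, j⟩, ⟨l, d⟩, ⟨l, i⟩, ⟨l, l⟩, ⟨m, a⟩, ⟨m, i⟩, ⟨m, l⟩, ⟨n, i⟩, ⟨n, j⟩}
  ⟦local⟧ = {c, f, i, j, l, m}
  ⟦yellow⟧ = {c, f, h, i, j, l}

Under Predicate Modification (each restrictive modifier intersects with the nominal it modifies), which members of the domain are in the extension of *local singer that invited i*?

⟦that invited i⟧ = {x : ⟨x, i⟩ ∈ ⟦invited⟧} = {a, b, c, d, f, g, j, k, l, m, n}
⟦singer⟧ = {b, c, d, e, f, g, h, i, j, k, m, n}
… ∩ ⟦that invited i⟧ = {b, c, d, e, f, g, h, i, j, k, m, n} ∩ {a, b, c, d, f, g, j, k, l, m, n} = {b, c, d, f, g, j, k, m, n}
… ∩ ⟦local⟧ = {b, c, d, f, g, j, k, m, n} ∩ {c, f, i, j, l, m} = {c, f, j, m}
So ⟦local singer that invited i⟧ = {c, f, j, m}.

{c, f, j, m}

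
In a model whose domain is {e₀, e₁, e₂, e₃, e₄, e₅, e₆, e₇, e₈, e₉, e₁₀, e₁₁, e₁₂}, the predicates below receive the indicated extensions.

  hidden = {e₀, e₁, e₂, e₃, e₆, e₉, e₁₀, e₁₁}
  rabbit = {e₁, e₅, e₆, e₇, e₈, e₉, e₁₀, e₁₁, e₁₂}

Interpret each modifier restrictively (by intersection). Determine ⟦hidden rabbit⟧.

⟦rabbit⟧ = {e₁, e₅, e₆, e₇, e₈, e₉, e₁₀, e₁₁, e₁₂}
… ∩ ⟦hidden⟧ = {e₁, e₅, e₆, e₇, e₈, e₉, e₁₀, e₁₁, e₁₂} ∩ {e₀, e₁, e₂, e₃, e₆, e₉, e₁₀, e₁₁} = {e₁, e₆, e₉, e₁₀, e₁₁}
So ⟦hidden rabbit⟧ = {e₁, e₆, e₉, e₁₀, e₁₁}.

{e₁, e₆, e₉, e₁₀, e₁₁}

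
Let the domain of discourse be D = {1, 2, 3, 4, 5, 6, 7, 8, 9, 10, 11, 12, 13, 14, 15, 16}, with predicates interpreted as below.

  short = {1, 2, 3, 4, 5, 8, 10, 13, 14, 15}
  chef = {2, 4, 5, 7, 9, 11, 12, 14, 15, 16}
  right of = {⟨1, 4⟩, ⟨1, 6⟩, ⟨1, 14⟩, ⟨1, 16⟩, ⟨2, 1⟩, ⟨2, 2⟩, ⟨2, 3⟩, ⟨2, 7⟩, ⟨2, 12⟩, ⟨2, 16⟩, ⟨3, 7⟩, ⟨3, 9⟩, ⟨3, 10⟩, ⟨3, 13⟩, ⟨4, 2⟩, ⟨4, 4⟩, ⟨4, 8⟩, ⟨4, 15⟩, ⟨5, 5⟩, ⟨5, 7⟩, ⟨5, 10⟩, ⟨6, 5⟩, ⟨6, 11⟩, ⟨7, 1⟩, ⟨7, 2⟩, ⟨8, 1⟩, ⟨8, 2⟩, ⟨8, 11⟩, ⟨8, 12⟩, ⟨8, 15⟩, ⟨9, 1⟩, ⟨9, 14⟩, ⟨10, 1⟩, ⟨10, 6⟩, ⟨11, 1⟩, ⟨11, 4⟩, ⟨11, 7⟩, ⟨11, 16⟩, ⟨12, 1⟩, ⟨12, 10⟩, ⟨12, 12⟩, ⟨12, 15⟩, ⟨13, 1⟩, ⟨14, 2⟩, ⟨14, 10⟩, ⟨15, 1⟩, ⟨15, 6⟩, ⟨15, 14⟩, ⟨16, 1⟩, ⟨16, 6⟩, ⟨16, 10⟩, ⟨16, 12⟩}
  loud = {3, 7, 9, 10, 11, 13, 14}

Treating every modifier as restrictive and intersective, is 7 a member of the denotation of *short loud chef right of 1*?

no

⟦right of 1⟧ = {x : ⟨x, 1⟩ ∈ ⟦right of⟧} = {2, 7, 8, 9, 10, 11, 12, 13, 15, 16}
⟦chef⟧ = {2, 4, 5, 7, 9, 11, 12, 14, 15, 16}
… ∩ ⟦right of 1⟧ = {2, 4, 5, 7, 9, 11, 12, 14, 15, 16} ∩ {2, 7, 8, 9, 10, 11, 12, 13, 15, 16} = {2, 7, 9, 11, 12, 15, 16}
… ∩ ⟦short⟧ = {2, 7, 9, 11, 12, 15, 16} ∩ {1, 2, 3, 4, 5, 8, 10, 13, 14, 15} = {2, 15}
… ∩ ⟦loud⟧ = {2, 15} ∩ {3, 7, 9, 10, 11, 13, 14} = ∅
⟦short loud chef right of 1⟧ = ∅; 7 ∉ this set.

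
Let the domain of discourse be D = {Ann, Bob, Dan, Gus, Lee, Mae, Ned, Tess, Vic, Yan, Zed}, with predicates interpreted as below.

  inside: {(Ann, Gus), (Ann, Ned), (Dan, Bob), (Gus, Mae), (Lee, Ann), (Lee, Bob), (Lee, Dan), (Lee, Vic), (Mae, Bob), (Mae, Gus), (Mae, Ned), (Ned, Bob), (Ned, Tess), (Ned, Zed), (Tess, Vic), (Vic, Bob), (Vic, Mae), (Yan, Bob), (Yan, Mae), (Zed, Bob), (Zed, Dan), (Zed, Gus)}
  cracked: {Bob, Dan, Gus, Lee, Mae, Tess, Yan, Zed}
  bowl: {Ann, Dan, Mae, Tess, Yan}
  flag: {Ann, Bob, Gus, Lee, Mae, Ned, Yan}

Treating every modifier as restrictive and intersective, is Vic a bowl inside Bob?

no

⟦inside Bob⟧ = {x : ⟨x, Bob⟩ ∈ ⟦inside⟧} = {Dan, Lee, Mae, Ned, Vic, Yan, Zed}
⟦bowl⟧ = {Ann, Dan, Mae, Tess, Yan}
… ∩ ⟦inside Bob⟧ = {Ann, Dan, Mae, Tess, Yan} ∩ {Dan, Lee, Mae, Ned, Vic, Yan, Zed} = {Dan, Mae, Yan}
⟦bowl inside Bob⟧ = {Dan, Mae, Yan}; Vic ∉ this set.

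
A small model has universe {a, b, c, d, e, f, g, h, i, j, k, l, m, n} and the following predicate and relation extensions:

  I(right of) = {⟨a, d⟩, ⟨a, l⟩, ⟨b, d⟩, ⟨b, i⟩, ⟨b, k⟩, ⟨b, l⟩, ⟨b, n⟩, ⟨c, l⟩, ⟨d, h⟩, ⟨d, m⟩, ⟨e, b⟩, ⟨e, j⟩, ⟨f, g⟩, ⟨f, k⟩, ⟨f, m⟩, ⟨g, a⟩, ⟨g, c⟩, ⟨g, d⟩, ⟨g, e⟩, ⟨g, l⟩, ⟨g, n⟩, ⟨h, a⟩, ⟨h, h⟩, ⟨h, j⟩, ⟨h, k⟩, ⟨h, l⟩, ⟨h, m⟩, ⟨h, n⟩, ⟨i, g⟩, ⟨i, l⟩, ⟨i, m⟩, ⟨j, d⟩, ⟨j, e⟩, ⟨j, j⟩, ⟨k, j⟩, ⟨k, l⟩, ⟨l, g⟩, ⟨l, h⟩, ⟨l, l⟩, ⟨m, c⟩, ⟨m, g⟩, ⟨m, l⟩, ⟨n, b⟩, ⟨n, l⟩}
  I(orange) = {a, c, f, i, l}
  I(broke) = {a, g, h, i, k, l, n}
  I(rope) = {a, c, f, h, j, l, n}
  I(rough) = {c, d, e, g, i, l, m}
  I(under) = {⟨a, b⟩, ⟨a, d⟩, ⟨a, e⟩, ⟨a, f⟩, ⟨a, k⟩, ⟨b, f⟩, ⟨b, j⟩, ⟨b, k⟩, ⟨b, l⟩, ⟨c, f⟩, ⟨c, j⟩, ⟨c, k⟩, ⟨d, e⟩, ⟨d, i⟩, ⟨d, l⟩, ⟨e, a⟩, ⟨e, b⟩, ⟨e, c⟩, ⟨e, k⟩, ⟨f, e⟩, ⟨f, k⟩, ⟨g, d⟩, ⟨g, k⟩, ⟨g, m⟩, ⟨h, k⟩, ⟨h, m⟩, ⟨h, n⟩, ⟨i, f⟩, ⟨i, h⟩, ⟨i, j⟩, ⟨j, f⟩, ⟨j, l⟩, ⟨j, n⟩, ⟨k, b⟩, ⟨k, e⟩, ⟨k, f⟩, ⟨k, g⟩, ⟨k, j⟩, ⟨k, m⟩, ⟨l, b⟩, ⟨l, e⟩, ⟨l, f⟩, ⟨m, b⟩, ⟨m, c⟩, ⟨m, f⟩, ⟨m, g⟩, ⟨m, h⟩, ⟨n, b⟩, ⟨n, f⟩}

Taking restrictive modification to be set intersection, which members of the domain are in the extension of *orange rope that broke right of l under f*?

⟦that broke⟧ = ⟦broke⟧ = {a, g, h, i, k, l, n}
⟦right of l⟧ = {x : ⟨x, l⟩ ∈ ⟦right of⟧} = {a, b, c, g, h, i, k, l, m, n}
⟦under f⟧ = {x : ⟨x, f⟩ ∈ ⟦under⟧} = {a, b, c, i, j, k, l, m, n}
⟦rope⟧ = {a, c, f, h, j, l, n}
… ∩ ⟦that broke⟧ = {a, c, f, h, j, l, n} ∩ {a, g, h, i, k, l, n} = {a, h, l, n}
… ∩ ⟦right of l⟧ = {a, h, l, n} ∩ {a, b, c, g, h, i, k, l, m, n} = {a, h, l, n}
… ∩ ⟦under f⟧ = {a, h, l, n} ∩ {a, b, c, i, j, k, l, m, n} = {a, l, n}
… ∩ ⟦orange⟧ = {a, l, n} ∩ {a, c, f, i, l} = {a, l}
So ⟦orange rope that broke right of l under f⟧ = {a, l}.

{a, l}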